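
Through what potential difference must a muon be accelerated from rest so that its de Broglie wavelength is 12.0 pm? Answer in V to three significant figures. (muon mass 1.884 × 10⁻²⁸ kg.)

V = 50.5 V

p = h/λ = 6.626 × 10⁻³⁴ / 1.200 × 10⁻¹¹ = 5.522 × 10⁻²³ kg·m/s.
KE = p²/(2m) = 8.092 × 10⁻¹⁸ J.
V = KE/e = 8.092 × 10⁻¹⁸ / (1.602 × 10⁻¹⁹) = 50.5 V.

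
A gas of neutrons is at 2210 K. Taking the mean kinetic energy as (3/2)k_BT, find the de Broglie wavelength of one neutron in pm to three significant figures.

KE = (3/2)k_BT = 1.5 × 1.381 × 10⁻²³ × 2210 = 4.578 × 10⁻²⁰ J.
p = √(2mKE) = √(2 × 1.675 × 10⁻²⁷ × 4.578 × 10⁻²⁰) = 1.238 × 10⁻²³ kg·m/s.
λ = h/p = 5.35 × 10⁻¹¹ m = 53.5 pm.

λ = 53.5 pm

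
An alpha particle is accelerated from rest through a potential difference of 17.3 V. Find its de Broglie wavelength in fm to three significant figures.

λ = 2440 fm

KE = 2eV = 2 × 1.602 × 10⁻¹⁹ × 17.30 = 5.543 × 10⁻¹⁸ J.
p = √(2mKE) = √(2 × 6.645 × 10⁻²⁷ × 5.543 × 10⁻¹⁸) = 2.714 × 10⁻²² kg·m/s.
λ = h/p = 6.626 × 10⁻³⁴ / 2.714 × 10⁻²² = 2.44 × 10⁻¹² m = 2440 fm.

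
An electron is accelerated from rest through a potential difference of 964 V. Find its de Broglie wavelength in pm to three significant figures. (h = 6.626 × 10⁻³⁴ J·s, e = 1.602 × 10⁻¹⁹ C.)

KE = eV = 1.602 × 10⁻¹⁹ × 964.0 = 1.544 × 10⁻¹⁶ J.
p = √(2mKE) = √(2 × 9.109 × 10⁻³¹ × 1.544 × 10⁻¹⁶) = 1.677 × 10⁻²³ kg·m/s.
λ = h/p = 6.626 × 10⁻³⁴ / 1.677 × 10⁻²³ = 3.95 × 10⁻¹¹ m = 39.5 pm.

λ = 39.5 pm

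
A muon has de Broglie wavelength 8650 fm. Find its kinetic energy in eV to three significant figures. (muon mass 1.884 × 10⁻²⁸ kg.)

p = h/λ = 6.626 × 10⁻³⁴ / 8.650 × 10⁻¹² = 7.660 × 10⁻²³ kg·m/s.
KE = p²/(2m) = (7.660 × 10⁻²³)² / (2 × 1.884 × 10⁻²⁸) = 1.557 × 10⁻¹⁷ J = 97.2 eV.

KE = 97.2 eV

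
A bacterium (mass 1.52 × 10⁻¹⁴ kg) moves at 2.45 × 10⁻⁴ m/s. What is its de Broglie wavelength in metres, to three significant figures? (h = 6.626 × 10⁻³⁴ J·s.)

p = mv = 1.52 × 10⁻¹⁴ × 2.45 × 10⁻⁴ = 3.724 × 10⁻¹⁸ kg·m/s.
λ = h/p = 6.626 × 10⁻³⁴ / 3.724 × 10⁻¹⁸ = 1.78 × 10⁻¹⁶ m.

λ = 1.78 × 10⁻¹⁶ m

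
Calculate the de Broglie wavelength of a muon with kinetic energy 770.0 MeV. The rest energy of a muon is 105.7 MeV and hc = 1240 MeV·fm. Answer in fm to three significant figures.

λ = 1.43 fm

Total energy E = KE + m₀c² = 770.0 + 105.7 = 875.7 MeV.
(pc)² = E² − (m₀c²)² = (875.7)² − (105.7)² = 7.557 × 10⁵ MeV², so pc = 869.3 MeV.
λ = hc/(pc) = 1240 MeV·fm / 869.3 MeV = 1.43 fm.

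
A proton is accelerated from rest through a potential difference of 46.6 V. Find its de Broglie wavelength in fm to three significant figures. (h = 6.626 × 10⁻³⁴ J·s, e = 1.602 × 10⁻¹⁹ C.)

λ = 4190 fm

KE = eV = 1.602 × 10⁻¹⁹ × 46.60 = 7.465 × 10⁻¹⁸ J.
p = √(2mKE) = √(2 × 1.673 × 10⁻²⁷ × 7.465 × 10⁻¹⁸) = 1.580 × 10⁻²² kg·m/s.
λ = h/p = 6.626 × 10⁻³⁴ / 1.580 × 10⁻²² = 4.19 × 10⁻¹² m = 4190 fm.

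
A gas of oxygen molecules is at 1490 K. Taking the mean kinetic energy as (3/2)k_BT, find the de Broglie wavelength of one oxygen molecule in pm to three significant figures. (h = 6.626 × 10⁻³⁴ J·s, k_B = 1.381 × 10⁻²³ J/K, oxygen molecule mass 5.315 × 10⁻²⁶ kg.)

KE = (3/2)k_BT = 1.5 × 1.381 × 10⁻²³ × 1490 = 3.087 × 10⁻²⁰ J.
p = √(2mKE) = √(2 × 5.315 × 10⁻²⁶ × 3.087 × 10⁻²⁰) = 5.728 × 10⁻²³ kg·m/s.
λ = h/p = 1.16 × 10⁻¹¹ m = 11.6 pm.

λ = 11.6 pm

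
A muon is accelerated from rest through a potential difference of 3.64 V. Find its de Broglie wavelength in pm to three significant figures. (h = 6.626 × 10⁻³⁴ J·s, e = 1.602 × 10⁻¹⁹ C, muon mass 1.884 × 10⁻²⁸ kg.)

KE = eV = 1.602 × 10⁻¹⁹ × 3.640 = 5.831 × 10⁻¹⁹ J.
p = √(2mKE) = √(2 × 1.884 × 10⁻²⁸ × 5.831 × 10⁻¹⁹) = 1.482 × 10⁻²³ kg·m/s.
λ = h/p = 6.626 × 10⁻³⁴ / 1.482 × 10⁻²³ = 4.47 × 10⁻¹¹ m = 44.7 pm.

λ = 44.7 pm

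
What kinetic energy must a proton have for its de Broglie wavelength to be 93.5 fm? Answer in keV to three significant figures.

p = h/λ = 6.626 × 10⁻³⁴ / 9.350 × 10⁻¹⁴ = 7.087 × 10⁻²¹ kg·m/s.
KE = p²/(2m) = (7.087 × 10⁻²¹)² / (2 × 1.673 × 10⁻²⁷) = 1.501 × 10⁻¹⁴ J = 93.7 keV.

KE = 93.7 keV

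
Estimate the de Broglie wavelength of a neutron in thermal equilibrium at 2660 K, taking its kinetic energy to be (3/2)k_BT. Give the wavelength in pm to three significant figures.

λ = 48.8 pm

KE = (3/2)k_BT = 1.5 × 1.381 × 10⁻²³ × 2660 = 5.510 × 10⁻²⁰ J.
p = √(2mKE) = √(2 × 1.675 × 10⁻²⁷ × 5.510 × 10⁻²⁰) = 1.359 × 10⁻²³ kg·m/s.
λ = h/p = 4.88 × 10⁻¹¹ m = 48.8 pm.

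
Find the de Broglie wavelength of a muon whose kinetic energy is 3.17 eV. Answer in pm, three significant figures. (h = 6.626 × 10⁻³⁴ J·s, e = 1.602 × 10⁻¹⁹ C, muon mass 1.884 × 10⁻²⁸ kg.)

KE = 3.17 eV = 5.078 × 10⁻¹⁹ J.
p = √(2mKE) = √(2 × 1.884 × 10⁻²⁸ × 5.078 × 10⁻¹⁹) = 1.383 × 10⁻²³ kg·m/s.
λ = h/p = 6.626 × 10⁻³⁴ / 1.383 × 10⁻²³ = 4.79 × 10⁻¹¹ m = 47.9 pm.

λ = 47.9 pm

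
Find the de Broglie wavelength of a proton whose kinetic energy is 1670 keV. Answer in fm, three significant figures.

λ = 22.1 fm

KE = 1670 keV = 2.675 × 10⁻¹³ J.
p = √(2mKE) = √(2 × 1.673 × 10⁻²⁷ × 2.675 × 10⁻¹³) = 2.992 × 10⁻²⁰ kg·m/s.
λ = h/p = 6.626 × 10⁻³⁴ / 2.992 × 10⁻²⁰ = 2.21 × 10⁻¹⁴ m = 22.1 fm.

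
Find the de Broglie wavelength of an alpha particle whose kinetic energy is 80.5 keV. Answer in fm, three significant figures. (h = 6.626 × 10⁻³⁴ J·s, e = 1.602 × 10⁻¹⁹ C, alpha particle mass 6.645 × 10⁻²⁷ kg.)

λ = 50.6 fm

KE = 80.5 keV = 1.290 × 10⁻¹⁴ J.
p = √(2mKE) = √(2 × 6.645 × 10⁻²⁷ × 1.290 × 10⁻¹⁴) = 1.309 × 10⁻²⁰ kg·m/s.
λ = h/p = 6.626 × 10⁻³⁴ / 1.309 × 10⁻²⁰ = 5.06 × 10⁻¹⁴ m = 50.6 fm.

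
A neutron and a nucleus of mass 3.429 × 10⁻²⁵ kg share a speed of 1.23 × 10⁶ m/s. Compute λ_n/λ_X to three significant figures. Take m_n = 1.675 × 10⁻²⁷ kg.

λ_n/λ_X = 205

At fixed v, p = mv so λ = h/(mv) ∝ 1/m.
λ_n/λ_X = m_X/m_n = 3.429 × 10⁻²⁵/1.675 × 10⁻²⁷ = 205.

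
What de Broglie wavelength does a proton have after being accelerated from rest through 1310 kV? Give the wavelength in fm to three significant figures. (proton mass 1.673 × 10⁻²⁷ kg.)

λ = 25.0 fm

KE = eV = 1.602 × 10⁻¹⁹ × 1.310 × 10⁶ = 2.099 × 10⁻¹³ J.
p = √(2mKE) = √(2 × 1.673 × 10⁻²⁷ × 2.099 × 10⁻¹³) = 2.650 × 10⁻²⁰ kg·m/s.
λ = h/p = 6.626 × 10⁻³⁴ / 2.650 × 10⁻²⁰ = 2.50 × 10⁻¹⁴ m = 25.0 fm.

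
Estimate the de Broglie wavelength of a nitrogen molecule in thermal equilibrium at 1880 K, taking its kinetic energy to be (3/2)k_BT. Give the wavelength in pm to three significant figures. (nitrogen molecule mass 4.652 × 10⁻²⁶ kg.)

KE = (3/2)k_BT = 1.5 × 1.381 × 10⁻²³ × 1880 = 3.894 × 10⁻²⁰ J.
p = √(2mKE) = √(2 × 4.652 × 10⁻²⁶ × 3.894 × 10⁻²⁰) = 6.019 × 10⁻²³ kg·m/s.
λ = h/p = 1.10 × 10⁻¹¹ m = 11.0 pm.

λ = 11.0 pm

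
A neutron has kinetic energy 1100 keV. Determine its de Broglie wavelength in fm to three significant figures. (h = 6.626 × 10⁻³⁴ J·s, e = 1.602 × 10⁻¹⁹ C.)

KE = 1100 keV = 1.762 × 10⁻¹³ J.
p = √(2mKE) = √(2 × 1.675 × 10⁻²⁷ × 1.762 × 10⁻¹³) = 2.430 × 10⁻²⁰ kg·m/s.
λ = h/p = 6.626 × 10⁻³⁴ / 2.430 × 10⁻²⁰ = 2.73 × 10⁻¹⁴ m = 27.3 fm.

λ = 27.3 fm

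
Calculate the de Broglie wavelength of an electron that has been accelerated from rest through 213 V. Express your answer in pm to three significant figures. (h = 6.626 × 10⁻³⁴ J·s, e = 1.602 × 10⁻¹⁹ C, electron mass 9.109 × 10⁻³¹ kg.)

KE = eV = 1.602 × 10⁻¹⁹ × 213.0 = 3.412 × 10⁻¹⁷ J.
p = √(2mKE) = √(2 × 9.109 × 10⁻³¹ × 3.412 × 10⁻¹⁷) = 7.884 × 10⁻²⁴ kg·m/s.
λ = h/p = 6.626 × 10⁻³⁴ / 7.884 × 10⁻²⁴ = 8.40 × 10⁻¹¹ m = 84.0 pm.

λ = 84.0 pm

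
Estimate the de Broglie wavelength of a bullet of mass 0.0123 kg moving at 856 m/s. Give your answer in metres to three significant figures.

p = mv = 0.0123 × 856 = 1.053 × 10¹ kg·m/s.
λ = h/p = 6.626 × 10⁻³⁴ / 1.053 × 10¹ = 6.29 × 10⁻³⁵ m.

λ = 6.29 × 10⁻³⁵ m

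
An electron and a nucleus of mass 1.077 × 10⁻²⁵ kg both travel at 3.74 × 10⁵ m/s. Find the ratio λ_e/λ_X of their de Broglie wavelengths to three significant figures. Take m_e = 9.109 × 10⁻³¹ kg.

At fixed v, p = mv so λ = h/(mv) ∝ 1/m.
λ_e/λ_X = m_X/m_e = 1.077 × 10⁻²⁵/9.109 × 10⁻³¹ = 1.18 × 10⁵.

λ_e/λ_X = 1.18 × 10⁵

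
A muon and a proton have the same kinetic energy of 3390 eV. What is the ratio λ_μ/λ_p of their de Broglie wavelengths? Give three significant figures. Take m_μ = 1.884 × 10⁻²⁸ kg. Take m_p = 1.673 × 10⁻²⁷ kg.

At fixed KE, p = √(2mKE) so λ = h/p ∝ 1/√m.
λ_μ/λ_p = √(m_p/m_μ) = √(1.673 × 10⁻²⁷/1.884 × 10⁻²⁸) = √(8.880) = 2.98.

λ_μ/λ_p = 2.98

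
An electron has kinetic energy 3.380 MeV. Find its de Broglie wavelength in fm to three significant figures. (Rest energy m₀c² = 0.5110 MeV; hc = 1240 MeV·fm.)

Total energy E = KE + m₀c² = 3.380 + 0.5110 = 3.8910 MeV.
(pc)² = E² − (m₀c²)² = (3.8910)² − (0.5110)² = 14.88 MeV², so pc = 3.857 MeV.
λ = hc/(pc) = 1240 MeV·fm / 3.857 MeV = 321 fm.

λ = 321 fm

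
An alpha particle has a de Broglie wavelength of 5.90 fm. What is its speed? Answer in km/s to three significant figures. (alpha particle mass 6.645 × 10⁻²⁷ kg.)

v = 1.69 × 10⁴ km/s

p = h/λ = 6.626 × 10⁻³⁴ / 5.900 × 10⁻¹⁵ = 1.123 × 10⁻¹⁹ kg·m/s.
v = p/m = 1.123 × 10⁻¹⁹ / 6.645 × 10⁻²⁷ = 1.69 × 10⁷ m/s = 1.69 × 10⁴ km/s.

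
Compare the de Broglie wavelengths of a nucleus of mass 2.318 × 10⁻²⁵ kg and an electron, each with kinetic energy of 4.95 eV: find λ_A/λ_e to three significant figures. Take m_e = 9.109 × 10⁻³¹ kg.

At fixed KE, p = √(2mKE) so λ = h/p ∝ 1/√m.
λ_A/λ_e = √(m_e/m_A) = √(9.109 × 10⁻³¹/2.318 × 10⁻²⁵) = √(3.930 × 10⁻⁶) = 1.98 × 10⁻³.

λ_A/λ_e = 1.98 × 10⁻³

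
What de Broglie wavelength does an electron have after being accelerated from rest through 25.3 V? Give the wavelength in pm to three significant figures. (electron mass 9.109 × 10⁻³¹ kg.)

KE = eV = 1.602 × 10⁻¹⁹ × 25.30 = 4.053 × 10⁻¹⁸ J.
p = √(2mKE) = √(2 × 9.109 × 10⁻³¹ × 4.053 × 10⁻¹⁸) = 2.717 × 10⁻²⁴ kg·m/s.
λ = h/p = 6.626 × 10⁻³⁴ / 2.717 × 10⁻²⁴ = 2.44 × 10⁻¹⁰ m = 244 pm.

λ = 244 pm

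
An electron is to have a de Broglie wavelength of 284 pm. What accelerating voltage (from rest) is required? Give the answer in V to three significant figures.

V = 18.7 V

p = h/λ = 6.626 × 10⁻³⁴ / 2.840 × 10⁻¹⁰ = 2.333 × 10⁻²⁴ kg·m/s.
KE = p²/(2m) = 2.988 × 10⁻¹⁸ J.
V = KE/e = 2.988 × 10⁻¹⁸ / (1.602 × 10⁻¹⁹) = 18.7 V.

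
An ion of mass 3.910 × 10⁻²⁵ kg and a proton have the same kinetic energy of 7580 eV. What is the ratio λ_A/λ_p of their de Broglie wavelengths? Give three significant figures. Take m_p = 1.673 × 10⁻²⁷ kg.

At fixed KE, p = √(2mKE) so λ = h/p ∝ 1/√m.
λ_A/λ_p = √(m_p/m_A) = √(1.673 × 10⁻²⁷/3.910 × 10⁻²⁵) = √(4.279 × 10⁻³) = 0.0654.

λ_A/λ_p = 0.0654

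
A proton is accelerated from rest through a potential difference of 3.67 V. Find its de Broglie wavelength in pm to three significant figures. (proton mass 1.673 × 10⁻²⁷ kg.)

λ = 14.9 pm

KE = eV = 1.602 × 10⁻¹⁹ × 3.670 = 5.879 × 10⁻¹⁹ J.
p = √(2mKE) = √(2 × 1.673 × 10⁻²⁷ × 5.879 × 10⁻¹⁹) = 4.435 × 10⁻²³ kg·m/s.
λ = h/p = 6.626 × 10⁻³⁴ / 4.435 × 10⁻²³ = 1.49 × 10⁻¹¹ m = 14.9 pm.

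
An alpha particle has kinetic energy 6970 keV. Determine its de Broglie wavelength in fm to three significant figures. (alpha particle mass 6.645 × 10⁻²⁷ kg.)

λ = 5.44 fm

KE = 6970 keV = 1.117 × 10⁻¹² J.
p = √(2mKE) = √(2 × 6.645 × 10⁻²⁷ × 1.117 × 10⁻¹²) = 1.218 × 10⁻¹⁹ kg·m/s.
λ = h/p = 6.626 × 10⁻³⁴ / 1.218 × 10⁻¹⁹ = 5.44 × 10⁻¹⁵ m = 5.44 fm.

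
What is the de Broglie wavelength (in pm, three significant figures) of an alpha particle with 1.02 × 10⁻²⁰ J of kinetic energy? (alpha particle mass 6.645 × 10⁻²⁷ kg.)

p = √(2mKE) = √(2 × 6.645 × 10⁻²⁷ × 1.020 × 10⁻²⁰) = 1.164 × 10⁻²³ kg·m/s.
λ = h/p = 6.626 × 10⁻³⁴ / 1.164 × 10⁻²³ = 5.69 × 10⁻¹¹ m = 56.9 pm.

λ = 56.9 pm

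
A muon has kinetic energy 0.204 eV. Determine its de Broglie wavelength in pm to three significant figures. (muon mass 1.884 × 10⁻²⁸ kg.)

λ = 189 pm

KE = 0.204 eV = 3.268 × 10⁻²⁰ J.
p = √(2mKE) = √(2 × 1.884 × 10⁻²⁸ × 3.268 × 10⁻²⁰) = 3.509 × 10⁻²⁴ kg·m/s.
λ = h/p = 6.626 × 10⁻³⁴ / 3.509 × 10⁻²⁴ = 1.89 × 10⁻¹⁰ m = 189 pm.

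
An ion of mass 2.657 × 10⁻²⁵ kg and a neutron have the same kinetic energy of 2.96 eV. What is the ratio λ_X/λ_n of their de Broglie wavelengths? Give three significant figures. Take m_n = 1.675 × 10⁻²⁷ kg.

At fixed KE, p = √(2mKE) so λ = h/p ∝ 1/√m.
λ_X/λ_n = √(m_n/m_X) = √(1.675 × 10⁻²⁷/2.657 × 10⁻²⁵) = √(6.304 × 10⁻³) = 0.0794.

λ_X/λ_n = 0.0794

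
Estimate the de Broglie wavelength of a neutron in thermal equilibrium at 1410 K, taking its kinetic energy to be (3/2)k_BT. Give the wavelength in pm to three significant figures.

λ = 67.0 pm

KE = (3/2)k_BT = 1.5 × 1.381 × 10⁻²³ × 1410 = 2.921 × 10⁻²⁰ J.
p = √(2mKE) = √(2 × 1.675 × 10⁻²⁷ × 2.921 × 10⁻²⁰) = 9.892 × 10⁻²⁴ kg·m/s.
λ = h/p = 6.70 × 10⁻¹¹ m = 67.0 pm.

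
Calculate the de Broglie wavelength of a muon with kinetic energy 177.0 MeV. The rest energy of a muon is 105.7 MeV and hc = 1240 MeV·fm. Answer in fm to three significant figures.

λ = 4.73 fm

Total energy E = KE + m₀c² = 177.0 + 105.7 = 282.7 MeV.
(pc)² = E² − (m₀c²)² = (282.7)² − (105.7)² = 6.875 × 10⁴ MeV², so pc = 262.2 MeV.
λ = hc/(pc) = 1240 MeV·fm / 262.2 MeV = 4.73 fm.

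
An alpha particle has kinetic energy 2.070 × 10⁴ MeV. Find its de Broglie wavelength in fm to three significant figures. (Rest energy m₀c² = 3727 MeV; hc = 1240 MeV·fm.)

λ = 0.0514 fm

Total energy E = KE + m₀c² = 2.070 × 10⁴ + 3727 = 24427 MeV.
(pc)² = E² − (m₀c²)² = (24427)² − (3727)² = 5.828 × 10⁸ MeV², so pc = 2.414 × 10⁴ MeV.
λ = hc/(pc) = 1240 MeV·fm / 2.414 × 10⁴ MeV = 0.0514 fm.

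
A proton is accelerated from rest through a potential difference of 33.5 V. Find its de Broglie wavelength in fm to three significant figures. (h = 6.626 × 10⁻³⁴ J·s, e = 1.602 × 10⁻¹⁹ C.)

KE = eV = 1.602 × 10⁻¹⁹ × 33.50 = 5.367 × 10⁻¹⁸ J.
p = √(2mKE) = √(2 × 1.673 × 10⁻²⁷ × 5.367 × 10⁻¹⁸) = 1.340 × 10⁻²² kg·m/s.
λ = h/p = 6.626 × 10⁻³⁴ / 1.340 × 10⁻²² = 4.94 × 10⁻¹² m = 4940 fm.

λ = 4940 fm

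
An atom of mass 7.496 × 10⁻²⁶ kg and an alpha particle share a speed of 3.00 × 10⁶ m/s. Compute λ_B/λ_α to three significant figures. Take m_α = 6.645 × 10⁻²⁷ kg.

λ_B/λ_α = 0.0886

At fixed v, p = mv so λ = h/(mv) ∝ 1/m.
λ_B/λ_α = m_α/m_B = 6.645 × 10⁻²⁷/7.496 × 10⁻²⁶ = 0.0886.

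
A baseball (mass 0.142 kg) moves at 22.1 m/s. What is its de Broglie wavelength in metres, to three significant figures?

λ = 2.11 × 10⁻³⁴ m

p = mv = 0.142 × 22.1 = 3.138 kg·m/s.
λ = h/p = 6.626 × 10⁻³⁴ / 3.138 = 2.11 × 10⁻³⁴ m.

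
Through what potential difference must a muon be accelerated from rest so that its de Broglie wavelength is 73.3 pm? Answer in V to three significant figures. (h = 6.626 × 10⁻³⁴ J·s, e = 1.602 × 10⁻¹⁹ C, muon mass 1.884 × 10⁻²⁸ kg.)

V = 1.35 V

p = h/λ = 6.626 × 10⁻³⁴ / 7.330 × 10⁻¹¹ = 9.040 × 10⁻²⁴ kg·m/s.
KE = p²/(2m) = 2.169 × 10⁻¹⁹ J.
V = KE/e = 2.169 × 10⁻¹⁹ / (1.602 × 10⁻¹⁹) = 1.35 V.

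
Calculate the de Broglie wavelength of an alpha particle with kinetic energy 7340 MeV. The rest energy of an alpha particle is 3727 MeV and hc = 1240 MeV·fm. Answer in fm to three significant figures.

Total energy E = KE + m₀c² = 7340 + 3727 = 11067 MeV.
(pc)² = E² − (m₀c²)² = (11067)² − (3727)² = 1.086 × 10⁸ MeV², so pc = 1.042 × 10⁴ MeV.
λ = hc/(pc) = 1240 MeV·fm / 1.042 × 10⁴ MeV = 0.119 fm.

λ = 0.119 fm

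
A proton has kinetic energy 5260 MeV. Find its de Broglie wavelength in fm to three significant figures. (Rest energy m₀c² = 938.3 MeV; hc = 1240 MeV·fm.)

λ = 0.202 fm

Total energy E = KE + m₀c² = 5260 + 938.3 = 6198.3 MeV.
(pc)² = E² − (m₀c²)² = (6198.3)² − (938.3)² = 3.754 × 10⁷ MeV², so pc = 6127 MeV.
λ = hc/(pc) = 1240 MeV·fm / 6127 MeV = 0.202 fm.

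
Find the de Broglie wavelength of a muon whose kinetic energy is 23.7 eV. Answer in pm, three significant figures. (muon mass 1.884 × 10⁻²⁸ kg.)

KE = 23.7 eV = 3.797 × 10⁻¹⁸ J.
p = √(2mKE) = √(2 × 1.884 × 10⁻²⁸ × 3.797 × 10⁻¹⁸) = 3.782 × 10⁻²³ kg·m/s.
λ = h/p = 6.626 × 10⁻³⁴ / 3.782 × 10⁻²³ = 1.75 × 10⁻¹¹ m = 17.5 pm.

λ = 17.5 pm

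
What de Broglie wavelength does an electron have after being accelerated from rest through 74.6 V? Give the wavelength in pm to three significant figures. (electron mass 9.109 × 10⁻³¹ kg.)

λ = 142 pm

KE = eV = 1.602 × 10⁻¹⁹ × 74.60 = 1.195 × 10⁻¹⁷ J.
p = √(2mKE) = √(2 × 9.109 × 10⁻³¹ × 1.195 × 10⁻¹⁷) = 4.666 × 10⁻²⁴ kg·m/s.
λ = h/p = 6.626 × 10⁻³⁴ / 4.666 × 10⁻²⁴ = 1.42 × 10⁻¹⁰ m = 142 pm.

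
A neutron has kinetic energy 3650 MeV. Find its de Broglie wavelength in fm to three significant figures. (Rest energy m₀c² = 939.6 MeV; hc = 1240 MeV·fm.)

Total energy E = KE + m₀c² = 3650 + 939.6 = 4589.6 MeV.
(pc)² = E² − (m₀c²)² = (4589.6)² − (939.6)² = 2.018 × 10⁷ MeV², so pc = 4492 MeV.
λ = hc/(pc) = 1240 MeV·fm / 4492 MeV = 0.276 fm.

λ = 0.276 fm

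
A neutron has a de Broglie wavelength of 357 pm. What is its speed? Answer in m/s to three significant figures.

p = h/λ = 6.626 × 10⁻³⁴ / 3.570 × 10⁻¹⁰ = 1.856 × 10⁻²⁴ kg·m/s.
v = p/m = 1.856 × 10⁻²⁴ / 1.675 × 10⁻²⁷ = 1.11 × 10³ m/s = 1110 m/s.

v = 1110 m/s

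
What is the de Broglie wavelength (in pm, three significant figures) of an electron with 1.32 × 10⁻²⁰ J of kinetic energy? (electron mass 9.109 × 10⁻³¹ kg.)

p = √(2mKE) = √(2 × 9.109 × 10⁻³¹ × 1.320 × 10⁻²⁰) = 1.551 × 10⁻²⁵ kg·m/s.
λ = h/p = 6.626 × 10⁻³⁴ / 1.551 × 10⁻²⁵ = 4.27 × 10⁻⁹ m = 4270 pm.

λ = 4270 pm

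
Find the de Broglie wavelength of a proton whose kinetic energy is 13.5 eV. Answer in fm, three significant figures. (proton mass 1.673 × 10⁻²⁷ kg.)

KE = 13.5 eV = 2.163 × 10⁻¹⁸ J.
p = √(2mKE) = √(2 × 1.673 × 10⁻²⁷ × 2.163 × 10⁻¹⁸) = 8.507 × 10⁻²³ kg·m/s.
λ = h/p = 6.626 × 10⁻³⁴ / 8.507 × 10⁻²³ = 7.79 × 10⁻¹² m = 7790 fm.

λ = 7790 fm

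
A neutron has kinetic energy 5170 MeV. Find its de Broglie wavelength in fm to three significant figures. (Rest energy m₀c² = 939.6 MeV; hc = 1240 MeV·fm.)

λ = 0.205 fm

Total energy E = KE + m₀c² = 5170 + 939.6 = 6109.6 MeV.
(pc)² = E² − (m₀c²)² = (6109.6)² − (939.6)² = 3.644 × 10⁷ MeV², so pc = 6037 MeV.
λ = hc/(pc) = 1240 MeV·fm / 6037 MeV = 0.205 fm.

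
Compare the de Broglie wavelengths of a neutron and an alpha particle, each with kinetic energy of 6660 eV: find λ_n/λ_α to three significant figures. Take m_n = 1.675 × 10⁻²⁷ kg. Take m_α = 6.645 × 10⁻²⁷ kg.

At fixed KE, p = √(2mKE) so λ = h/p ∝ 1/√m.
λ_n/λ_α = √(m_α/m_n) = √(6.645 × 10⁻²⁷/1.675 × 10⁻²⁷) = √(3.967) = 1.99.

λ_n/λ_α = 1.99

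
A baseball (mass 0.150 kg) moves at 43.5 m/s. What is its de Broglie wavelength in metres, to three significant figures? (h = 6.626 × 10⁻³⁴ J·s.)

λ = 1.02 × 10⁻³⁴ m

p = mv = 0.150 × 43.5 = 6.525 kg·m/s.
λ = h/p = 6.626 × 10⁻³⁴ / 6.525 = 1.02 × 10⁻³⁴ m.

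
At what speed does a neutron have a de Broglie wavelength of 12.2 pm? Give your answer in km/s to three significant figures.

v = 32.4 km/s

p = h/λ = 6.626 × 10⁻³⁴ / 1.220 × 10⁻¹¹ = 5.431 × 10⁻²³ kg·m/s.
v = p/m = 5.431 × 10⁻²³ / 1.675 × 10⁻²⁷ = 3.24 × 10⁴ m/s = 32.4 km/s.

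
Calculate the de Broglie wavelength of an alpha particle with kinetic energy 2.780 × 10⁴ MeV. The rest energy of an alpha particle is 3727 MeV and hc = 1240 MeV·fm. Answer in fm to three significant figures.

λ = 0.0396 fm

Total energy E = KE + m₀c² = 2.780 × 10⁴ + 3727 = 31527 MeV.
(pc)² = E² − (m₀c²)² = (31527)² − (3727)² = 9.801 × 10⁸ MeV², so pc = 3.131 × 10⁴ MeV.
λ = hc/(pc) = 1240 MeV·fm / 3.131 × 10⁴ MeV = 0.0396 fm.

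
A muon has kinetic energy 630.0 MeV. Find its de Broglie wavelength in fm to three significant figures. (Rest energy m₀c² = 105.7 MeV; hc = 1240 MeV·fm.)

λ = 1.70 fm

Total energy E = KE + m₀c² = 630.0 + 105.7 = 735.7 MeV.
(pc)² = E² − (m₀c²)² = (735.7)² − (105.7)² = 5.301 × 10⁵ MeV², so pc = 728.1 MeV.
λ = hc/(pc) = 1240 MeV·fm / 728.1 MeV = 1.70 fm.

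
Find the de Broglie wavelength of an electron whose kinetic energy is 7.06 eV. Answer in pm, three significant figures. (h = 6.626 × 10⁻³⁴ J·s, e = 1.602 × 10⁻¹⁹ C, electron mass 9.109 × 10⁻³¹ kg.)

KE = 7.06 eV = 1.131 × 10⁻¹⁸ J.
p = √(2mKE) = √(2 × 9.109 × 10⁻³¹ × 1.131 × 10⁻¹⁸) = 1.435 × 10⁻²⁴ kg·m/s.
λ = h/p = 6.626 × 10⁻³⁴ / 1.435 × 10⁻²⁴ = 4.62 × 10⁻¹⁰ m = 462 pm.

λ = 462 pm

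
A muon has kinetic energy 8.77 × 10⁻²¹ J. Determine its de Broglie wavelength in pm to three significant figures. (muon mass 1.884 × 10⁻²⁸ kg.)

λ = 364 pm

p = √(2mKE) = √(2 × 1.884 × 10⁻²⁸ × 8.770 × 10⁻²¹) = 1.818 × 10⁻²⁴ kg·m/s.
λ = h/p = 6.626 × 10⁻³⁴ / 1.818 × 10⁻²⁴ = 3.64 × 10⁻¹⁰ m = 364 pm.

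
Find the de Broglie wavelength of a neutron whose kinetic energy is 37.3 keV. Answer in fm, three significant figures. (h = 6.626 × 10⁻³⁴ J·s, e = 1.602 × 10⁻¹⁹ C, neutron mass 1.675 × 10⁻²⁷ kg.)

KE = 37.3 keV = 5.975 × 10⁻¹⁵ J.
p = √(2mKE) = √(2 × 1.675 × 10⁻²⁷ × 5.975 × 10⁻¹⁵) = 4.474 × 10⁻²¹ kg·m/s.
λ = h/p = 6.626 × 10⁻³⁴ / 4.474 × 10⁻²¹ = 1.48 × 10⁻¹³ m = 148 fm.

λ = 148 fm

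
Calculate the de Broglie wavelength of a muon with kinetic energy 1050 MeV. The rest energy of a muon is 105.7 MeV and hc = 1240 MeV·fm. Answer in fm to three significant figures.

λ = 1.08 fm

Total energy E = KE + m₀c² = 1050 + 105.7 = 1155.7 MeV.
(pc)² = E² − (m₀c²)² = (1155.7)² − (105.7)² = 1.324 × 10⁶ MeV², so pc = 1151 MeV.
λ = hc/(pc) = 1240 MeV·fm / 1151 MeV = 1.08 fm.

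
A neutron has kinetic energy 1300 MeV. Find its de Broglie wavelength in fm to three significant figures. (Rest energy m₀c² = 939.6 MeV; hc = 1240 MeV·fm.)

λ = 0.610 fm

Total energy E = KE + m₀c² = 1300 + 939.6 = 2239.6 MeV.
(pc)² = E² − (m₀c²)² = (2239.6)² − (939.6)² = 4.133 × 10⁶ MeV², so pc = 2033 MeV.
λ = hc/(pc) = 1240 MeV·fm / 2033 MeV = 0.610 fm.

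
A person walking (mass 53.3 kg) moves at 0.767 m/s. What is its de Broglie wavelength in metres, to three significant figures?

λ = 1.62 × 10⁻³⁵ m

p = mv = 53.3 × 0.767 = 4.088 × 10¹ kg·m/s.
λ = h/p = 6.626 × 10⁻³⁴ / 4.088 × 10¹ = 1.62 × 10⁻³⁵ m.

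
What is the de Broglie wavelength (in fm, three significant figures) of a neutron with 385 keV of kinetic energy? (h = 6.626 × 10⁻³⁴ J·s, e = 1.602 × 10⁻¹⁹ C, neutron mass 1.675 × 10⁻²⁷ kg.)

λ = 46.1 fm

KE = 385 keV = 6.168 × 10⁻¹⁴ J.
p = √(2mKE) = √(2 × 1.675 × 10⁻²⁷ × 6.168 × 10⁻¹⁴) = 1.437 × 10⁻²⁰ kg·m/s.
λ = h/p = 6.626 × 10⁻³⁴ / 1.437 × 10⁻²⁰ = 4.61 × 10⁻¹⁴ m = 46.1 fm.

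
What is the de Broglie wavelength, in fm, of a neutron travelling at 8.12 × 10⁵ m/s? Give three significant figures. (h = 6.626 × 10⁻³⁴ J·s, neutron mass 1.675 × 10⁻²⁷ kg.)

λ = 487 fm

p = mv = 1.675 × 10⁻²⁷ × 8.12 × 10⁵ = 1.360 × 10⁻²¹ kg·m/s.
λ = h/p = 6.626 × 10⁻³⁴ / 1.360 × 10⁻²¹ = 4.87 × 10⁻¹³ m = 487 fm.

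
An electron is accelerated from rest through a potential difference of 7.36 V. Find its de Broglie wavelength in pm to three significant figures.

λ = 452 pm

KE = eV = 1.602 × 10⁻¹⁹ × 7.360 = 1.179 × 10⁻¹⁸ J.
p = √(2mKE) = √(2 × 9.109 × 10⁻³¹ × 1.179 × 10⁻¹⁸) = 1.466 × 10⁻²⁴ kg·m/s.
λ = h/p = 6.626 × 10⁻³⁴ / 1.466 × 10⁻²⁴ = 4.52 × 10⁻¹⁰ m = 452 pm.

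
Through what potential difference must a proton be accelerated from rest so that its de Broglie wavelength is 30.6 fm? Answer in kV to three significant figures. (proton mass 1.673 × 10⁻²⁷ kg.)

V = 875 kV

p = h/λ = 6.626 × 10⁻³⁴ / 3.060 × 10⁻¹⁴ = 2.165 × 10⁻²⁰ kg·m/s.
KE = p²/(2m) = 1.401 × 10⁻¹³ J.
V = KE/e = 1.401 × 10⁻¹³ / (1.602 × 10⁻¹⁹) = 875 kV.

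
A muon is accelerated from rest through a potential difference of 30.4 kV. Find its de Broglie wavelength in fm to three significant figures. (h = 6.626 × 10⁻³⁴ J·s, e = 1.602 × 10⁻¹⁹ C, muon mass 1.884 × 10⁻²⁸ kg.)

λ = 489 fm

KE = eV = 1.602 × 10⁻¹⁹ × 3.040 × 10⁴ = 4.870 × 10⁻¹⁵ J.
p = √(2mKE) = √(2 × 1.884 × 10⁻²⁸ × 4.870 × 10⁻¹⁵) = 1.355 × 10⁻²¹ kg·m/s.
λ = h/p = 6.626 × 10⁻³⁴ / 1.355 × 10⁻²¹ = 4.89 × 10⁻¹³ m = 489 fm.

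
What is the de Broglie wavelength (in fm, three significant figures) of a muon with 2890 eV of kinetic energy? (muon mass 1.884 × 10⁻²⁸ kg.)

KE = 2890 eV = 4.630 × 10⁻¹⁶ J.
p = √(2mKE) = √(2 × 1.884 × 10⁻²⁸ × 4.630 × 10⁻¹⁶) = 4.177 × 10⁻²² kg·m/s.
λ = h/p = 6.626 × 10⁻³⁴ / 4.177 × 10⁻²² = 1.59 × 10⁻¹² m = 1590 fm.

λ = 1590 fm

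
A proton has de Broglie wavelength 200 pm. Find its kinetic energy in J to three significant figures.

p = h/λ = 6.626 × 10⁻³⁴ / 2.000 × 10⁻¹⁰ = 3.313 × 10⁻²⁴ kg·m/s.
KE = p²/(2m) = (3.313 × 10⁻²⁴)² / (2 × 1.673 × 10⁻²⁷) = 3.280 × 10⁻²¹ J = 3.28 × 10⁻²¹ J.

KE = 3.28 × 10⁻²¹ J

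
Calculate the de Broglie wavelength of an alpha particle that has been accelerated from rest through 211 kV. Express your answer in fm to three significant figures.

λ = 22.1 fm

KE = 2eV = 2 × 1.602 × 10⁻¹⁹ × 2.110 × 10⁵ = 6.760 × 10⁻¹⁴ J.
p = √(2mKE) = √(2 × 6.645 × 10⁻²⁷ × 6.760 × 10⁻¹⁴) = 2.997 × 10⁻²⁰ kg·m/s.
λ = h/p = 6.626 × 10⁻³⁴ / 2.997 × 10⁻²⁰ = 2.21 × 10⁻¹⁴ m = 22.1 fm.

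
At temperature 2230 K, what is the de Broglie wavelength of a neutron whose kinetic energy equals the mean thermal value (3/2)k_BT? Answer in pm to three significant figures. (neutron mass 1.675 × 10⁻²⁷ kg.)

λ = 53.3 pm

KE = (3/2)k_BT = 1.5 × 1.381 × 10⁻²³ × 2230 = 4.619 × 10⁻²⁰ J.
p = √(2mKE) = √(2 × 1.675 × 10⁻²⁷ × 4.619 × 10⁻²⁰) = 1.244 × 10⁻²³ kg·m/s.
λ = h/p = 5.33 × 10⁻¹¹ m = 53.3 pm.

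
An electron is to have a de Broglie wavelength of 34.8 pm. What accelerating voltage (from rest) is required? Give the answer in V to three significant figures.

p = h/λ = 6.626 × 10⁻³⁴ / 3.480 × 10⁻¹¹ = 1.904 × 10⁻²³ kg·m/s.
KE = p²/(2m) = 1.990 × 10⁻¹⁶ J.
V = KE/e = 1.990 × 10⁻¹⁶ / (1.602 × 10⁻¹⁹) = 1240 V.

V = 1240 V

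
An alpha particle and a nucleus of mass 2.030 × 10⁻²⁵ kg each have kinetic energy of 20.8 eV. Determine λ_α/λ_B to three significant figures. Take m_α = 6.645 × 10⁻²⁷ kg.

At fixed KE, p = √(2mKE) so λ = h/p ∝ 1/√m.
λ_α/λ_B = √(m_B/m_α) = √(2.030 × 10⁻²⁵/6.645 × 10⁻²⁷) = √(30.55) = 5.53.

λ_α/λ_B = 5.53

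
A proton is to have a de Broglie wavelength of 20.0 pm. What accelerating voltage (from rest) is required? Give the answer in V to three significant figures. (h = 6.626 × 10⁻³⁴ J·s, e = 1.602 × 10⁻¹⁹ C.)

p = h/λ = 6.626 × 10⁻³⁴ / 2.000 × 10⁻¹¹ = 3.313 × 10⁻²³ kg·m/s.
KE = p²/(2m) = 3.280 × 10⁻¹⁹ J.
V = KE/e = 3.280 × 10⁻¹⁹ / (1.602 × 10⁻¹⁹) = 2.05 V.

V = 2.05 V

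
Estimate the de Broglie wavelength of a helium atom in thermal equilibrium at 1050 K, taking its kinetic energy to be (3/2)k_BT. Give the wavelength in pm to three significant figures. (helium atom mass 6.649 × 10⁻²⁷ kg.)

λ = 39.0 pm

KE = (3/2)k_BT = 1.5 × 1.381 × 10⁻²³ × 1050 = 2.175 × 10⁻²⁰ J.
p = √(2mKE) = √(2 × 6.649 × 10⁻²⁷ × 2.175 × 10⁻²⁰) = 1.701 × 10⁻²³ kg·m/s.
λ = h/p = 3.90 × 10⁻¹¹ m = 39.0 pm.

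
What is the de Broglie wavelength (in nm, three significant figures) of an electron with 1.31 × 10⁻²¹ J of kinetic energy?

λ = 13.6 nm

p = √(2mKE) = √(2 × 9.109 × 10⁻³¹ × 1.310 × 10⁻²¹) = 4.885 × 10⁻²⁶ kg·m/s.
λ = h/p = 6.626 × 10⁻³⁴ / 4.885 × 10⁻²⁶ = 1.36 × 10⁻⁸ m = 13.6 nm.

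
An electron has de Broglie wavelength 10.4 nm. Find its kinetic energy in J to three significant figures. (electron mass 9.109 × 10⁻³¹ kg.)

KE = 2.23 × 10⁻²¹ J

p = h/λ = 6.626 × 10⁻³⁴ / 1.040 × 10⁻⁸ = 6.371 × 10⁻²⁶ kg·m/s.
KE = p²/(2m) = (6.371 × 10⁻²⁶)² / (2 × 9.109 × 10⁻³¹) = 2.228 × 10⁻²¹ J = 2.23 × 10⁻²¹ J.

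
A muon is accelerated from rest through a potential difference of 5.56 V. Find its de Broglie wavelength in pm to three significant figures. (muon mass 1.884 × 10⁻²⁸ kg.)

λ = 36.2 pm

KE = eV = 1.602 × 10⁻¹⁹ × 5.560 = 8.907 × 10⁻¹⁹ J.
p = √(2mKE) = √(2 × 1.884 × 10⁻²⁸ × 8.907 × 10⁻¹⁹) = 1.832 × 10⁻²³ kg·m/s.
λ = h/p = 6.626 × 10⁻³⁴ / 1.832 × 10⁻²³ = 3.62 × 10⁻¹¹ m = 36.2 pm.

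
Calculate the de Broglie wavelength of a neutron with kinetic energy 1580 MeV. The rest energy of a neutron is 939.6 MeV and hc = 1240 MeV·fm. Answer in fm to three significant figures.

λ = 0.530 fm

Total energy E = KE + m₀c² = 1580 + 939.6 = 2519.6 MeV.
(pc)² = E² − (m₀c²)² = (2519.6)² − (939.6)² = 5.466 × 10⁶ MeV², so pc = 2338 MeV.
λ = hc/(pc) = 1240 MeV·fm / 2338 MeV = 0.530 fm.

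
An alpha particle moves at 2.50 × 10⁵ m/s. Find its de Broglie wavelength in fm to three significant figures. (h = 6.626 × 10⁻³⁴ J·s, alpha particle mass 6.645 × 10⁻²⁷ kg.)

p = mv = 6.645 × 10⁻²⁷ × 2.50 × 10⁵ = 1.661 × 10⁻²¹ kg·m/s.
λ = h/p = 6.626 × 10⁻³⁴ / 1.661 × 10⁻²¹ = 3.99 × 10⁻¹³ m = 399 fm.

λ = 399 fm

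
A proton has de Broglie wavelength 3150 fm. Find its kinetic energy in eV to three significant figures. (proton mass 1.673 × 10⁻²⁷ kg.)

p = h/λ = 6.626 × 10⁻³⁴ / 3.150 × 10⁻¹² = 2.103 × 10⁻²² kg·m/s.
KE = p²/(2m) = (2.103 × 10⁻²²)² / (2 × 1.673 × 10⁻²⁷) = 1.322 × 10⁻¹⁷ J = 82.5 eV.

KE = 82.5 eV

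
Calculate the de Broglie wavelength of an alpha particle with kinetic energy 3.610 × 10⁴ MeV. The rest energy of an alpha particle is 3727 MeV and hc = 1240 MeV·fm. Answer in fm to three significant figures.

Total energy E = KE + m₀c² = 3.610 × 10⁴ + 3727 = 39827 MeV.
(pc)² = E² − (m₀c²)² = (39827)² − (3727)² = 1.572 × 10⁹ MeV², so pc = 3.965 × 10⁴ MeV.
λ = hc/(pc) = 1240 MeV·fm / 3.965 × 10⁴ MeV = 0.0313 fm.

λ = 0.0313 fm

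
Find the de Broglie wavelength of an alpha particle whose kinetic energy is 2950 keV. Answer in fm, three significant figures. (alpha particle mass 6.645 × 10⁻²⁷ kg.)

KE = 2950 keV = 4.726 × 10⁻¹³ J.
p = √(2mKE) = √(2 × 6.645 × 10⁻²⁷ × 4.726 × 10⁻¹³) = 7.925 × 10⁻²⁰ kg·m/s.
λ = h/p = 6.626 × 10⁻³⁴ / 7.925 × 10⁻²⁰ = 8.36 × 10⁻¹⁵ m = 8.36 fm.

λ = 8.36 fm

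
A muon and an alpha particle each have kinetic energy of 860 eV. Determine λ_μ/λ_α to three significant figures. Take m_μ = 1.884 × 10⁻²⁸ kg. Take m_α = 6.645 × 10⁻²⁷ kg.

At fixed KE, p = √(2mKE) so λ = h/p ∝ 1/√m.
λ_μ/λ_α = √(m_α/m_μ) = √(6.645 × 10⁻²⁷/1.884 × 10⁻²⁸) = √(35.27) = 5.94.

λ_μ/λ_α = 5.94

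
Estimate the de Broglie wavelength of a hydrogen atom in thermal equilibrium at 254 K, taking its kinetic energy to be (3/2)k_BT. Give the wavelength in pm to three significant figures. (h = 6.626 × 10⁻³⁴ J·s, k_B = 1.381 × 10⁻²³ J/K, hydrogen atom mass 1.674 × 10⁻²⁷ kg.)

λ = 158 pm

KE = (3/2)k_BT = 1.5 × 1.381 × 10⁻²³ × 254 = 5.262 × 10⁻²¹ J.
p = √(2mKE) = √(2 × 1.674 × 10⁻²⁷ × 5.262 × 10⁻²¹) = 4.197 × 10⁻²⁴ kg·m/s.
λ = h/p = 1.58 × 10⁻¹⁰ m = 158 pm.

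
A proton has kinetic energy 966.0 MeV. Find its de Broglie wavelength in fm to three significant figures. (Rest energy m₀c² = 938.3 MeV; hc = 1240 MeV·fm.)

Total energy E = KE + m₀c² = 966.0 + 938.3 = 1904.3 MeV.
(pc)² = E² − (m₀c²)² = (1904.3)² − (938.3)² = 2.746 × 10⁶ MeV², so pc = 1657 MeV.
λ = hc/(pc) = 1240 MeV·fm / 1657 MeV = 0.748 fm.

λ = 0.748 fm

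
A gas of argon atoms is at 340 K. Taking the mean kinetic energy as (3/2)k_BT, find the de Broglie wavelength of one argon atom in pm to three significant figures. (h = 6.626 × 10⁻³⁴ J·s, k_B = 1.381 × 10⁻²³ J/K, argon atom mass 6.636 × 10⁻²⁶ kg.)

λ = 21.7 pm

KE = (3/2)k_BT = 1.5 × 1.381 × 10⁻²³ × 340 = 7.043 × 10⁻²¹ J.
p = √(2mKE) = √(2 × 6.636 × 10⁻²⁶ × 7.043 × 10⁻²¹) = 3.057 × 10⁻²³ kg·m/s.
λ = h/p = 2.17 × 10⁻¹¹ m = 21.7 pm.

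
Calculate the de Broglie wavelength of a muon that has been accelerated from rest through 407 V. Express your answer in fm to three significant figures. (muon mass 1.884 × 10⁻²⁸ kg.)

KE = eV = 1.602 × 10⁻¹⁹ × 407.0 = 6.520 × 10⁻¹⁷ J.
p = √(2mKE) = √(2 × 1.884 × 10⁻²⁸ × 6.520 × 10⁻¹⁷) = 1.567 × 10⁻²² kg·m/s.
λ = h/p = 6.626 × 10⁻³⁴ / 1.567 × 10⁻²² = 4.23 × 10⁻¹² m = 4230 fm.

λ = 4230 fm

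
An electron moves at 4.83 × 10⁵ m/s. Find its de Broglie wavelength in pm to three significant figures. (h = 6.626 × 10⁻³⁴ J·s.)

λ = 1510 pm

p = mv = 9.109 × 10⁻³¹ × 4.83 × 10⁵ = 4.400 × 10⁻²⁵ kg·m/s.
λ = h/p = 6.626 × 10⁻³⁴ / 4.400 × 10⁻²⁵ = 1.51 × 10⁻⁹ m = 1510 pm.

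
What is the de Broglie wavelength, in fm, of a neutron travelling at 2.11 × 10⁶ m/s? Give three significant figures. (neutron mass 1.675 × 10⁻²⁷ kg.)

p = mv = 1.675 × 10⁻²⁷ × 2.11 × 10⁶ = 3.534 × 10⁻²¹ kg·m/s.
λ = h/p = 6.626 × 10⁻³⁴ / 3.534 × 10⁻²¹ = 1.87 × 10⁻¹³ m = 187 fm.

λ = 187 fm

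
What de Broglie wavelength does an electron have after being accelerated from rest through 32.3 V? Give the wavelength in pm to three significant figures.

KE = eV = 1.602 × 10⁻¹⁹ × 32.30 = 5.174 × 10⁻¹⁸ J.
p = √(2mKE) = √(2 × 9.109 × 10⁻³¹ × 5.174 × 10⁻¹⁸) = 3.070 × 10⁻²⁴ kg·m/s.
λ = h/p = 6.626 × 10⁻³⁴ / 3.070 × 10⁻²⁴ = 2.16 × 10⁻¹⁰ m = 216 pm.

λ = 216 pm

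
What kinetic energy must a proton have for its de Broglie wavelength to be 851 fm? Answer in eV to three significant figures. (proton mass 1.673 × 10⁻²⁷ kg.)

KE = 1130 eV

p = h/λ = 6.626 × 10⁻³⁴ / 8.510 × 10⁻¹³ = 7.786 × 10⁻²² kg·m/s.
KE = p²/(2m) = (7.786 × 10⁻²²)² / (2 × 1.673 × 10⁻²⁷) = 1.812 × 10⁻¹⁶ J = 1130 eV.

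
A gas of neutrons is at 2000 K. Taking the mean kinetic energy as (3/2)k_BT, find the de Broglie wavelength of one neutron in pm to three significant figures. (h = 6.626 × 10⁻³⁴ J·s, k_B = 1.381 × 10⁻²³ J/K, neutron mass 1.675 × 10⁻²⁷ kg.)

λ = 56.2 pm

KE = (3/2)k_BT = 1.5 × 1.381 × 10⁻²³ × 2000 = 4.143 × 10⁻²⁰ J.
p = √(2mKE) = √(2 × 1.675 × 10⁻²⁷ × 4.143 × 10⁻²⁰) = 1.178 × 10⁻²³ kg·m/s.
λ = h/p = 5.62 × 10⁻¹¹ m = 56.2 pm.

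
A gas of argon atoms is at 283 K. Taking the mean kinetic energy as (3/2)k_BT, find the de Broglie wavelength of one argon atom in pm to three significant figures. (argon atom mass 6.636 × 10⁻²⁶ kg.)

λ = 23.8 pm

KE = (3/2)k_BT = 1.5 × 1.381 × 10⁻²³ × 283 = 5.862 × 10⁻²¹ J.
p = √(2mKE) = √(2 × 6.636 × 10⁻²⁶ × 5.862 × 10⁻²¹) = 2.789 × 10⁻²³ kg·m/s.
λ = h/p = 2.38 × 10⁻¹¹ m = 23.8 pm.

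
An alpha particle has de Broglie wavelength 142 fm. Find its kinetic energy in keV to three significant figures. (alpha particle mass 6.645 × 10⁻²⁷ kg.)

p = h/λ = 6.626 × 10⁻³⁴ / 1.420 × 10⁻¹³ = 4.666 × 10⁻²¹ kg·m/s.
KE = p²/(2m) = (4.666 × 10⁻²¹)² / (2 × 6.645 × 10⁻²⁷) = 1.638 × 10⁻¹⁵ J = 10.2 keV.

KE = 10.2 keV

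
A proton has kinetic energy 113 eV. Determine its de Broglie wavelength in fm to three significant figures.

λ = 2690 fm

KE = 113 eV = 1.810 × 10⁻¹⁷ J.
p = √(2mKE) = √(2 × 1.673 × 10⁻²⁷ × 1.810 × 10⁻¹⁷) = 2.461 × 10⁻²² kg·m/s.
λ = h/p = 6.626 × 10⁻³⁴ / 2.461 × 10⁻²² = 2.69 × 10⁻¹² m = 2690 fm.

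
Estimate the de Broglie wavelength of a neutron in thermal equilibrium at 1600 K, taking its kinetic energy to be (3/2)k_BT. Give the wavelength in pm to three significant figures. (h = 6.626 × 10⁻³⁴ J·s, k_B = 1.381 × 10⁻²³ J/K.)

KE = (3/2)k_BT = 1.5 × 1.381 × 10⁻²³ × 1600 = 3.314 × 10⁻²⁰ J.
p = √(2mKE) = √(2 × 1.675 × 10⁻²⁷ × 3.314 × 10⁻²⁰) = 1.054 × 10⁻²³ kg·m/s.
λ = h/p = 6.29 × 10⁻¹¹ m = 62.9 pm.

λ = 62.9 pm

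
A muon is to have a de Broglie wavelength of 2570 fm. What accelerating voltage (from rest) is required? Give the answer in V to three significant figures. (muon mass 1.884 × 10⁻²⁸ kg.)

p = h/λ = 6.626 × 10⁻³⁴ / 2.570 × 10⁻¹² = 2.578 × 10⁻²² kg·m/s.
KE = p²/(2m) = 1.764 × 10⁻¹⁶ J.
V = KE/e = 1.764 × 10⁻¹⁶ / (1.602 × 10⁻¹⁹) = 1100 V.

V = 1100 V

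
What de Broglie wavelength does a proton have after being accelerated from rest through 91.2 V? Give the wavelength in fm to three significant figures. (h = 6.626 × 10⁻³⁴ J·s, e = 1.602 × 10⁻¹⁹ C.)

KE = eV = 1.602 × 10⁻¹⁹ × 91.20 = 1.461 × 10⁻¹⁷ J.
p = √(2mKE) = √(2 × 1.673 × 10⁻²⁷ × 1.461 × 10⁻¹⁷) = 2.211 × 10⁻²² kg·m/s.
λ = h/p = 6.626 × 10⁻³⁴ / 2.211 × 10⁻²² = 3.00 × 10⁻¹² m = 3000 fm.

λ = 3000 fm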